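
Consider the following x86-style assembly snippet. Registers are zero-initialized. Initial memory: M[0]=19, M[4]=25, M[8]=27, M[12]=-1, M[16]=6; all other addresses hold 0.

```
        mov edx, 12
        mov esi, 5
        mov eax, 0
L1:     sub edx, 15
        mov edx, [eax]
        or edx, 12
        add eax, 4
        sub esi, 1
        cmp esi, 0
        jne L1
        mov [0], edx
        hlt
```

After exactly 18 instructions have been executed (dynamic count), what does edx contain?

edx=12
esi=5
eax=0
edx=12-15=-3
edx=M[0]=19
edx=19|12=31
eax=0+4=4
esi=5-1=4
cmp esi, 0  (cmp 4,0)
jne L1: taken
edx=31-15=16
edx=M[4]=25
edx=25|12=29
eax=4+4=8
esi=4-1=3
cmp esi, 0  (cmp 3,0)
jne L1: taken
edx=29-15=14
After step 18: edx = 14.

14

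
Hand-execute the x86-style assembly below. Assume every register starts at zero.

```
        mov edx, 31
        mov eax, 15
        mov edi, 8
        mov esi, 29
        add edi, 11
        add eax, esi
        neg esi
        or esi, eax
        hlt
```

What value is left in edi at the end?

19

after mov edx, 31: edx=31
after mov eax, 15: eax=15
after mov edi, 8: edi=8
after mov esi, 29: esi=29
after add edi, 11: edi=8+11=19
after add eax, esi: eax=15+29=44
after neg esi: esi=-(29)=-29
after or esi, eax: esi=(-29)|44=-17
halt.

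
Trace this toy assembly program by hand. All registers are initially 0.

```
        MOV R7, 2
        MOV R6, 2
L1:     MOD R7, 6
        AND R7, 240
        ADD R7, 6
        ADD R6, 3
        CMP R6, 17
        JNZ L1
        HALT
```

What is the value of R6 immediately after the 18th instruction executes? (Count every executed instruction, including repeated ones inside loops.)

11

after MOV R7, 2: R7=2
after MOV R6, 2: R6=2
after MOD R7, 6: R7=2%6=2
after AND R7, 240: R7=2&240=0
after ADD R7, 6: R7=0+6=6
after ADD R6, 3: R6=2+3=5
CMP R6, 17  (cmp 5,17)
JNZ L1: taken
after MOD R7, 6: R7=6%6=0
after AND R7, 240: R7=0&240=0
after ADD R7, 6: R7=0+6=6
after ADD R6, 3: R6=5+3=8
CMP R6, 17  (cmp 8,17)
JNZ L1: taken
after MOD R7, 6: R7=6%6=0
after AND R7, 240: R7=0&240=0
after ADD R7, 6: R7=0+6=6
after ADD R6, 3: R6=8+3=11
After step 18: R6 = 11.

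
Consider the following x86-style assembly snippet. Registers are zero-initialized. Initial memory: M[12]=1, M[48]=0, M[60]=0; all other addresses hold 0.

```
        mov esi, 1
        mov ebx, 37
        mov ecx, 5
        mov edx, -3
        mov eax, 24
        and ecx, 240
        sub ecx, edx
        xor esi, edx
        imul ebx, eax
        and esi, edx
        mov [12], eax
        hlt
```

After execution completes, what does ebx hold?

888

esi=1
ebx=37
ecx=5
edx=-3
eax=24
ecx=5&240=0
ecx=0-(-3)=3
esi=1^(-3)=-4
ebx=37*24=888
esi=(-4)&(-3)=-4
mov [12], eax → M[12]=24
halt.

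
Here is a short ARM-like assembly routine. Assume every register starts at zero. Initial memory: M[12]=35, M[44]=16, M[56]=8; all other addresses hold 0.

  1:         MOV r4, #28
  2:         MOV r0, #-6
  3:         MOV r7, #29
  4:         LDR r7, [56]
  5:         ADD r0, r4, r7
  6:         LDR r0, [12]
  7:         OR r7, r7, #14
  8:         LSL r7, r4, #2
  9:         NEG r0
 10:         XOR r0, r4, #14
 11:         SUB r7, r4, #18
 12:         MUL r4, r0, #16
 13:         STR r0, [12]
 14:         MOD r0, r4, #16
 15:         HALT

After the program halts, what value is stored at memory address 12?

after MOV r4, #28: r4=28
after MOV r0, #-6: r0=-6
after MOV r7, #29: r7=29
after LDR r7, [56]: r7=M[56]=8
after ADD r0, r4, r7: r0=28+8=36
after LDR r0, [12]: r0=M[12]=35
after OR r7, r7, #14: r7=8|14=14
after LSL r7, r4, #2: r7=28<<2=112
after NEG r0: r0=-(35)=-35
after XOR r0, r4, #14: r0=28^14=18
after SUB r7, r4, #18: r7=28-18=10
after MUL r4, r0, #16: r4=18*16=288
STR r0, [12] → M[12]=18
after MOD r0, r4, #16: r0=288%16=0
halt.

18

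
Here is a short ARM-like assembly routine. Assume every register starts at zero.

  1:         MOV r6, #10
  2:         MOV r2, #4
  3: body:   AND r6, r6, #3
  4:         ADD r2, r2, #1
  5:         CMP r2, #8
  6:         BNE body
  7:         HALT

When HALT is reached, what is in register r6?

after MOV r6, #10: r6=10
after MOV r2, #4: r2=4
after AND r6, r6, #3: r6=10&3=2
after ADD r2, r2, #1: r2=4+1=5
CMP r2, #8  (cmp 5,8)
BNE body: taken
after AND r6, r6, #3: r6=2&3=2
after ADD r2, r2, #1: r2=5+1=6
CMP r2, #8  (cmp 6,8)
BNE body: taken
after AND r6, r6, #3: r6=2&3=2
after ADD r2, r2, #1: r2=6+1=7
CMP r2, #8  (cmp 7,8)
BNE body: taken
after AND r6, r6, #3: r6=2&3=2
after ADD r2, r2, #1: r2=7+1=8
CMP r2, #8  (cmp 8,8)
BNE body: not taken
halt.

2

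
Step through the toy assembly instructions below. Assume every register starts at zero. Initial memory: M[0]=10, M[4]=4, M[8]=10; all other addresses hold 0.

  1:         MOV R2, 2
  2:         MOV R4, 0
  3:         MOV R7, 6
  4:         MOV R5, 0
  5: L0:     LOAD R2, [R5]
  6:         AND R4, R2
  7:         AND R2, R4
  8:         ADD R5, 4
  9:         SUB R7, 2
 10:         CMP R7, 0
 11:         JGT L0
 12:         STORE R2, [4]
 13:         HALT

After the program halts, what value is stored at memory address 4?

MOV R2, 2 → R2=2
MOV R4, 0 → R4=0
MOV R7, 6 → R7=6
MOV R5, 0 → R5=0
LOAD R2, [R5] → R2=M[0]=10
AND R4, R2 → R4=0&10=0
AND R2, R4 → R2=10&0=0
ADD R5, 4 → R5=0+4=4
SUB R7, 2 → R7=6-2=4
CMP R7, 0  (cmp 4,0)
JGT L0: taken
LOAD R2, [R5] → R2=M[4]=4
AND R4, R2 → R4=0&4=0
AND R2, R4 → R2=4&0=0
ADD R5, 4 → R5=4+4=8
SUB R7, 2 → R7=4-2=2
CMP R7, 0  (cmp 2,0)
JGT L0: taken
LOAD R2, [R5] → R2=M[8]=10
AND R4, R2 → R4=0&10=0
AND R2, R4 → R2=10&0=0
ADD R5, 4 → R5=8+4=12
SUB R7, 2 → R7=2-2=0
CMP R7, 0  (cmp 0,0)
JGT L0: not taken
STORE R2, [4] → M[4]=0
halt.

0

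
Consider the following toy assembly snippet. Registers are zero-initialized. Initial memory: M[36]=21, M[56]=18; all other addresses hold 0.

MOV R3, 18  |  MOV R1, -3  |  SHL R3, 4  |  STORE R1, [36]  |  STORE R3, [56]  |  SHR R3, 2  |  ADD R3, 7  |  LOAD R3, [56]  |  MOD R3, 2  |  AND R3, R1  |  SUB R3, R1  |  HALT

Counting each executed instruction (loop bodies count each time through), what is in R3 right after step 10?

0

after MOV R3, 18: R3=18
after MOV R1, -3: R1=-3
after SHL R3, 4: R3=18<<4=288
STORE R1, [36] → M[36]=-3
STORE R3, [56] → M[56]=288
after SHR R3, 2: R3=288>>2=72
after ADD R3, 7: R3=72+7=79
after LOAD R3, [56]: R3=M[56]=288
after MOD R3, 2: R3=288%2=0
after AND R3, R1: R3=0&(-3)=0
After step 10: R3 = 0.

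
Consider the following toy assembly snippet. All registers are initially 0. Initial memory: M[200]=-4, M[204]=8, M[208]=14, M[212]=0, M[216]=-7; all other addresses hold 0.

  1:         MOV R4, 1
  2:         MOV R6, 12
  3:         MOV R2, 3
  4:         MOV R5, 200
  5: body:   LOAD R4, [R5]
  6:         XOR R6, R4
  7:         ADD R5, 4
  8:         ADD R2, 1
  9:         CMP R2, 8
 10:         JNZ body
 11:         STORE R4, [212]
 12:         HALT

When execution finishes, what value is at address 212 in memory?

R4=1
R6=12
R2=3
R5=200
R4=M[200]=-4
R6=12^(-4)=-16
R5=200+4=204
R2=3+1=4
CMP R2, 8  (cmp 4,8)
JNZ body: taken
R4=M[204]=8
R6=(-16)^8=-8
R5=204+4=208
R2=4+1=5
CMP R2, 8  (cmp 5,8)
JNZ body: taken
R4=M[208]=14
R6=(-8)^14=-10
R5=208+4=212
R2=5+1=6
CMP R2, 8  (cmp 6,8)
JNZ body: taken
R4=M[212]=0
R6=(-10)^0=-10
R5=212+4=216
R2=6+1=7
CMP R2, 8  (cmp 7,8)
JNZ body: taken
R4=M[216]=-7
R6=(-10)^(-7)=15
R5=216+4=220
R2=7+1=8
CMP R2, 8  (cmp 8,8)
JNZ body: not taken
STORE R4, [212] → M[212]=-7
halt.

-7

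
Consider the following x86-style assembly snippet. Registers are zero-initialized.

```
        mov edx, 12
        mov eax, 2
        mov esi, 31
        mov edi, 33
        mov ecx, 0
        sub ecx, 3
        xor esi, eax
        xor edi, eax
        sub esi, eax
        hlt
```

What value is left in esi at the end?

edx=12
eax=2
esi=31
edi=33
ecx=0
ecx=0-3=-3
esi=31^2=29
edi=33^2=35
esi=29-2=27
halt.

27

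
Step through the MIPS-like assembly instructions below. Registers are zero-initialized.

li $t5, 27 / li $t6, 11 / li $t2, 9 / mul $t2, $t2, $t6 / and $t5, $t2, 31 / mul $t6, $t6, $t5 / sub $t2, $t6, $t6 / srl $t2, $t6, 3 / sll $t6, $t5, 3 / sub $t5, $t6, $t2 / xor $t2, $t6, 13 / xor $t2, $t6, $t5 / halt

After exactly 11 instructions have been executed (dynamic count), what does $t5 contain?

li $t5, 27 → $t5=27
li $t6, 11 → $t6=11
li $t2, 9 → $t2=9
mul $t2, $t2, $t6 → $t2=9*11=99
and $t5, $t2, 31 → $t5=99&31=3
mul $t6, $t6, $t5 → $t6=11*3=33
sub $t2, $t6, $t6 → $t2=33-33=0
srl $t2, $t6, 3 → $t2=33>>3=4
sll $t6, $t5, 3 → $t6=3<<3=24
sub $t5, $t6, $t2 → $t5=24-4=20
xor $t2, $t6, 13 → $t2=24^13=21
After step 11: $t5 = 20.

20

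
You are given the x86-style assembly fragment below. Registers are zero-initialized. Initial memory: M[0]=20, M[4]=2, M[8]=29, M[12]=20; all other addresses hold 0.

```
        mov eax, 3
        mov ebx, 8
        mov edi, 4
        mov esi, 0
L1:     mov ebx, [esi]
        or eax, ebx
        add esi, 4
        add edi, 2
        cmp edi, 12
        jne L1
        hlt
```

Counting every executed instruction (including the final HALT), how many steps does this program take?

29

eax=3
ebx=8
edi=4
esi=0
ebx=M[0]=20
eax=3|20=23
esi=0+4=4
edi=4+2=6
cmp edi, 12  (cmp 6,12)
jne L1: taken
ebx=M[4]=2
eax=23|2=23
esi=4+4=8
edi=6+2=8
cmp edi, 12  (cmp 8,12)
jne L1: taken
ebx=M[8]=29
eax=23|29=31
esi=8+4=12
edi=8+2=10
cmp edi, 12  (cmp 10,12)
jne L1: taken
ebx=M[12]=20
eax=31|20=31
esi=12+4=16
edi=10+2=12
cmp edi, 12  (cmp 12,12)
jne L1: not taken
halt.
Total executed instructions: 29.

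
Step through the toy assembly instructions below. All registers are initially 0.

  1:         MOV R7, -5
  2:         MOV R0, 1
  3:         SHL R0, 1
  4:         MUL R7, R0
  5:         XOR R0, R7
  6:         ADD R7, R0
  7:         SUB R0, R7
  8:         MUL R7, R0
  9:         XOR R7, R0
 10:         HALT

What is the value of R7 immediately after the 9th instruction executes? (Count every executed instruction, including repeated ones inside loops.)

-210

R7=-5
R0=1
R0=1<<1=2
R7=(-5)*2=-10
R0=2^(-10)=-12
R7=(-10)+(-12)=-22
R0=(-12)-(-22)=10
R7=(-22)*10=-220
R7=(-220)^10=-210
After step 9: R7 = -210.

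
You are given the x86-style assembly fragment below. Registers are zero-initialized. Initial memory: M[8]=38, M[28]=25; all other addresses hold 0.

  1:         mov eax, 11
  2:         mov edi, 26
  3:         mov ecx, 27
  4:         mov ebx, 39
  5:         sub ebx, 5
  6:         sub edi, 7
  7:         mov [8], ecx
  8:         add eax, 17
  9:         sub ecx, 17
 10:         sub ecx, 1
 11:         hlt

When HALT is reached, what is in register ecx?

mov eax, 11 → eax=11
mov edi, 26 → edi=26
mov ecx, 27 → ecx=27
mov ebx, 39 → ebx=39
sub ebx, 5 → ebx=39-5=34
sub edi, 7 → edi=26-7=19
mov [8], ecx → M[8]=27
add eax, 17 → eax=11+17=28
sub ecx, 17 → ecx=27-17=10
sub ecx, 1 → ecx=10-1=9
halt.

9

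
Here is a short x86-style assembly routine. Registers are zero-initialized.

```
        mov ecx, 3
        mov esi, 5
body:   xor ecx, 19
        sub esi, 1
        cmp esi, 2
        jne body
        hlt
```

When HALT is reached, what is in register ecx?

16

ecx=3
esi=5
ecx=3^19=16
esi=5-1=4
cmp esi, 2  (cmp 4,2)
jne body: taken
ecx=16^19=3
esi=4-1=3
cmp esi, 2  (cmp 3,2)
jne body: taken
ecx=3^19=16
esi=3-1=2
cmp esi, 2  (cmp 2,2)
jne body: not taken
halt.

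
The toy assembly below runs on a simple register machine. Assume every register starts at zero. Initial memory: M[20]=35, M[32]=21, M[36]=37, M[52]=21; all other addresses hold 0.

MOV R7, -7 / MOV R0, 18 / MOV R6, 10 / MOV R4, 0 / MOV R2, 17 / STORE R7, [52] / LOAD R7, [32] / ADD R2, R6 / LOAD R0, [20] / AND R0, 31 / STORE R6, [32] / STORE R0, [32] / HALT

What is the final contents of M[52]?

after MOV R7, -7: R7=-7
after MOV R0, 18: R0=18
after MOV R6, 10: R6=10
after MOV R4, 0: R4=0
after MOV R2, 17: R2=17
STORE R7, [52] → M[52]=-7
after LOAD R7, [32]: R7=M[32]=21
after ADD R2, R6: R2=17+10=27
after LOAD R0, [20]: R0=M[20]=35
after AND R0, 31: R0=35&31=3
STORE R6, [32] → M[32]=10
STORE R0, [32] → M[32]=3
halt.

-7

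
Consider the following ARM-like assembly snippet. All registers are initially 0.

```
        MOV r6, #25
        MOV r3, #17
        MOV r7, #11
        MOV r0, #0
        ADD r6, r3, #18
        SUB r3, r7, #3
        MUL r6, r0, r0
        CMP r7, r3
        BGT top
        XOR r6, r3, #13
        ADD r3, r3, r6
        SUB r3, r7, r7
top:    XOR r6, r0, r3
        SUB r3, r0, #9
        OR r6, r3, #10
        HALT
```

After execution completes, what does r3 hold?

-9

r6=25
r3=17
r7=11
r0=0
r6=17+18=35
r3=11-3=8
r6=0*0=0
CMP r7, r3  (cmp 11,8)
BGT top: taken
r6=0^8=8
r3=0-9=-9
r6=(-9)|10=-1
halt.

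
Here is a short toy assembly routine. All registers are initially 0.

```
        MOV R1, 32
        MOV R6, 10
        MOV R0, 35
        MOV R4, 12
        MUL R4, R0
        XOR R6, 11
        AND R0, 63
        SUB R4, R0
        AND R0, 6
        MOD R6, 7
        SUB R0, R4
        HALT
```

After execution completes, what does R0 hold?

after MOV R1, 32: R1=32
after MOV R6, 10: R6=10
after MOV R0, 35: R0=35
after MOV R4, 12: R4=12
after MUL R4, R0: R4=12*35=420
after XOR R6, 11: R6=10^11=1
after AND R0, 63: R0=35&63=35
after SUB R4, R0: R4=420-35=385
after AND R0, 6: R0=35&6=2
after MOD R6, 7: R6=1%7=1
after SUB R0, R4: R0=2-385=-383
halt.

-383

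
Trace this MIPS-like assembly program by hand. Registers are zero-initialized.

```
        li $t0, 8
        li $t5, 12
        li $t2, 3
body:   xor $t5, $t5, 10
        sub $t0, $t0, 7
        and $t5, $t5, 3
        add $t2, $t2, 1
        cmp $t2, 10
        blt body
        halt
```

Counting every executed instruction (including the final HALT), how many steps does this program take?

after li $t0, 8: $t0=8
after li $t5, 12: $t5=12
after li $t2, 3: $t2=3
after xor $t5, $t5, 10: $t5=12^10=6
after sub $t0, $t0, 7: $t0=8-7=1
after and $t5, $t5, 3: $t5=6&3=2
after add $t2, $t2, 1: $t2=3+1=4
cmp $t2, 10  (cmp 4,10)
blt body: taken
after xor $t5, $t5, 10: $t5=2^10=8
after sub $t0, $t0, 7: $t0=1-7=-6
after and $t5, $t5, 3: $t5=8&3=0
after add $t2, $t2, 1: $t2=4+1=5
cmp $t2, 10  (cmp 5,10)
blt body: taken
after xor $t5, $t5, 10: $t5=0^10=10
after sub $t0, $t0, 7: $t0=(-6)-7=-13
after and $t5, $t5, 3: $t5=10&3=2
after add $t2, $t2, 1: $t2=5+1=6
cmp $t2, 10  (cmp 6,10)
blt body: taken
after xor $t5, $t5, 10: $t5=2^10=8
after sub $t0, $t0, 7: $t0=(-13)-7=-20
after and $t5, $t5, 3: $t5=8&3=0
after add $t2, $t2, 1: $t2=6+1=7
cmp $t2, 10  (cmp 7,10)
blt body: taken
after xor $t5, $t5, 10: $t5=0^10=10
after sub $t0, $t0, 7: $t0=(-20)-7=-27
after and $t5, $t5, 3: $t5=10&3=2
after add $t2, $t2, 1: $t2=7+1=8
cmp $t2, 10  (cmp 8,10)
blt body: taken
after xor $t5, $t5, 10: $t5=2^10=8
after sub $t0, $t0, 7: $t0=(-27)-7=-34
after and $t5, $t5, 3: $t5=8&3=0
after add $t2, $t2, 1: $t2=8+1=9
cmp $t2, 10  (cmp 9,10)
blt body: taken
after xor $t5, $t5, 10: $t5=0^10=10
after sub $t0, $t0, 7: $t0=(-34)-7=-41
after and $t5, $t5, 3: $t5=10&3=2
after add $t2, $t2, 1: $t2=9+1=10
cmp $t2, 10  (cmp 10,10)
blt body: not taken
halt.
Total executed instructions: 46.

46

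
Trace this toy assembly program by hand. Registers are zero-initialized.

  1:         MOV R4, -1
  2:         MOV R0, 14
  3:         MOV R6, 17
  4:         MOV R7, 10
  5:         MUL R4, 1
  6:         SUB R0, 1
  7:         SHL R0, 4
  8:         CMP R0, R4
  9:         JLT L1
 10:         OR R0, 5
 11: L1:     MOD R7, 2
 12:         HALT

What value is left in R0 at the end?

after MOV R4, -1: R4=-1
after MOV R0, 14: R0=14
after MOV R6, 17: R6=17
after MOV R7, 10: R7=10
after MUL R4, 1: R4=(-1)*1=-1
after SUB R0, 1: R0=14-1=13
after SHL R0, 4: R0=13<<4=208
CMP R0, R4  (cmp 208,-1)
JLT L1: not taken
after OR R0, 5: R0=208|5=213
after MOD R7, 2: R7=10%2=0
halt.

213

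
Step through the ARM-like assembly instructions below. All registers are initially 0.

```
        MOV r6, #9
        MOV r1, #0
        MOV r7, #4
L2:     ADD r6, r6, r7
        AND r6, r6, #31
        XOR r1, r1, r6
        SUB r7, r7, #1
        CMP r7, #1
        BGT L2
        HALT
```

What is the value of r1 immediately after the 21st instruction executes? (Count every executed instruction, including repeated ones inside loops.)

MOV r6, #9 → r6=9
MOV r1, #0 → r1=0
MOV r7, #4 → r7=4
ADD r6, r6, r7 → r6=9+4=13
AND r6, r6, #31 → r6=13&31=13
XOR r1, r1, r6 → r1=0^13=13
SUB r7, r7, #1 → r7=4-1=3
CMP r7, #1  (cmp 3,1)
BGT L2: taken
ADD r6, r6, r7 → r6=13+3=16
AND r6, r6, #31 → r6=16&31=16
XOR r1, r1, r6 → r1=13^16=29
SUB r7, r7, #1 → r7=3-1=2
CMP r7, #1  (cmp 2,1)
BGT L2: taken
ADD r6, r6, r7 → r6=16+2=18
AND r6, r6, #31 → r6=18&31=18
XOR r1, r1, r6 → r1=29^18=15
SUB r7, r7, #1 → r7=2-1=1
CMP r7, #1  (cmp 1,1)
BGT L2: not taken
After step 21: r1 = 15.

15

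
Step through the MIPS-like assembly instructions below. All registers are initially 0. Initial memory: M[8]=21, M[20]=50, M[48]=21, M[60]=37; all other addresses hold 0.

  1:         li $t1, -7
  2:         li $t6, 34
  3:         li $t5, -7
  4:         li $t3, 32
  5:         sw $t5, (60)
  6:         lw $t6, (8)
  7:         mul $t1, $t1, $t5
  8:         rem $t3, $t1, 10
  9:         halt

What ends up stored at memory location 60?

-7

li $t1, -7 → $t1=-7
li $t6, 34 → $t6=34
li $t5, -7 → $t5=-7
li $t3, 32 → $t3=32
sw $t5, (60) → M[60]=-7
lw $t6, (8) → $t6=M[8]=21
mul $t1, $t1, $t5 → $t1=(-7)*(-7)=49
rem $t3, $t1, 10 → $t3=49%10=9
halt.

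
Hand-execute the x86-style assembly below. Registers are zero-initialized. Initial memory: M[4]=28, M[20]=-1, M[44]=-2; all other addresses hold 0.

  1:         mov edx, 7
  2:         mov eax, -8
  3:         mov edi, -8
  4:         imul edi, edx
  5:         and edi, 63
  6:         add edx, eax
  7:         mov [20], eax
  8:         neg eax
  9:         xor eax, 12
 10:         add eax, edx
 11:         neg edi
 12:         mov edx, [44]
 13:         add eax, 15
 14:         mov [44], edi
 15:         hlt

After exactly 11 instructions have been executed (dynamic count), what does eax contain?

after mov edx, 7: edx=7
after mov eax, -8: eax=-8
after mov edi, -8: edi=-8
after imul edi, edx: edi=(-8)*7=-56
after and edi, 63: edi=(-56)&63=8
after add edx, eax: edx=7+(-8)=-1
mov [20], eax → M[20]=-8
after neg eax: eax=-(-8)=8
after xor eax, 12: eax=8^12=4
after add eax, edx: eax=4+(-1)=3
after neg edi: edi=-(8)=-8
After step 11: eax = 3.

3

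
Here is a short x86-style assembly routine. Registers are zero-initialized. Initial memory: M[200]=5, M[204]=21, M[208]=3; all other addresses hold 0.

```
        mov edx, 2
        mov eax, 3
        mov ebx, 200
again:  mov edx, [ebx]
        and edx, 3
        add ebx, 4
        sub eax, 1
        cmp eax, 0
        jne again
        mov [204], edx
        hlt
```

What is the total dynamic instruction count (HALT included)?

23

after mov edx, 2: edx=2
after mov eax, 3: eax=3
after mov ebx, 200: ebx=200
after mov edx, [ebx]: edx=M[200]=5
after and edx, 3: edx=5&3=1
after add ebx, 4: ebx=200+4=204
after sub eax, 1: eax=3-1=2
cmp eax, 0  (cmp 2,0)
jne again: taken
after mov edx, [ebx]: edx=M[204]=21
after and edx, 3: edx=21&3=1
after add ebx, 4: ebx=204+4=208
after sub eax, 1: eax=2-1=1
cmp eax, 0  (cmp 1,0)
jne again: taken
after mov edx, [ebx]: edx=M[208]=3
after and edx, 3: edx=3&3=3
after add ebx, 4: ebx=208+4=212
after sub eax, 1: eax=1-1=0
cmp eax, 0  (cmp 0,0)
jne again: not taken
mov [204], edx → M[204]=3
halt.
Total executed instructions: 23.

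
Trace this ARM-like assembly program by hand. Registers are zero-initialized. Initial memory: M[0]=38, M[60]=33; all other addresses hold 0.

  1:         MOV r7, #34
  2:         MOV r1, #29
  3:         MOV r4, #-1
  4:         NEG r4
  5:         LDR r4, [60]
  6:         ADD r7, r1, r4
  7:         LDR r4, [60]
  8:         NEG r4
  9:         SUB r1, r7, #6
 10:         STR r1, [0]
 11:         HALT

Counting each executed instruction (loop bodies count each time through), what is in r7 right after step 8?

MOV r7, #34 → r7=34
MOV r1, #29 → r1=29
MOV r4, #-1 → r4=-1
NEG r4 → r4=-(-1)=1
LDR r4, [60] → r4=M[60]=33
ADD r7, r1, r4 → r7=29+33=62
LDR r4, [60] → r4=M[60]=33
NEG r4 → r4=-(33)=-33
After step 8: r7 = 62.

62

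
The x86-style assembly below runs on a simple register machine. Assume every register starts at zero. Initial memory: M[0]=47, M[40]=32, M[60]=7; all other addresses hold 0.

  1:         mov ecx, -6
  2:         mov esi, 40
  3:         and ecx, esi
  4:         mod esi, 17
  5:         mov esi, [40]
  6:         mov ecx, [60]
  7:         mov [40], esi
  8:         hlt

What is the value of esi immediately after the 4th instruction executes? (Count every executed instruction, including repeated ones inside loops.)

after mov ecx, -6: ecx=-6
after mov esi, 40: esi=40
after and ecx, esi: ecx=(-6)&40=40
after mod esi, 17: esi=40%17=6
After step 4: esi = 6.

6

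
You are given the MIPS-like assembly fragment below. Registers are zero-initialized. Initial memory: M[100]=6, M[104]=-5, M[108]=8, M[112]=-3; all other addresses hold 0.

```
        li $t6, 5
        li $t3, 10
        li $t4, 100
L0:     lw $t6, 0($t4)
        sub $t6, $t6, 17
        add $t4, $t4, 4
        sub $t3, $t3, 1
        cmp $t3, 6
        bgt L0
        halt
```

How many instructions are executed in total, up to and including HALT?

after li $t6, 5: $t6=5
after li $t3, 10: $t3=10
after li $t4, 100: $t4=100
after lw $t6, 0($t4): $t6=M[100]=6
after sub $t6, $t6, 17: $t6=6-17=-11
after add $t4, $t4, 4: $t4=100+4=104
after sub $t3, $t3, 1: $t3=10-1=9
cmp $t3, 6  (cmp 9,6)
bgt L0: taken
after lw $t6, 0($t4): $t6=M[104]=-5
after sub $t6, $t6, 17: $t6=(-5)-17=-22
after add $t4, $t4, 4: $t4=104+4=108
after sub $t3, $t3, 1: $t3=9-1=8
cmp $t3, 6  (cmp 8,6)
bgt L0: taken
after lw $t6, 0($t4): $t6=M[108]=8
after sub $t6, $t6, 17: $t6=8-17=-9
after add $t4, $t4, 4: $t4=108+4=112
after sub $t3, $t3, 1: $t3=8-1=7
cmp $t3, 6  (cmp 7,6)
bgt L0: taken
after lw $t6, 0($t4): $t6=M[112]=-3
after sub $t6, $t6, 17: $t6=(-3)-17=-20
after add $t4, $t4, 4: $t4=112+4=116
after sub $t3, $t3, 1: $t3=7-1=6
cmp $t3, 6  (cmp 6,6)
bgt L0: not taken
halt.
Total executed instructions: 28.

28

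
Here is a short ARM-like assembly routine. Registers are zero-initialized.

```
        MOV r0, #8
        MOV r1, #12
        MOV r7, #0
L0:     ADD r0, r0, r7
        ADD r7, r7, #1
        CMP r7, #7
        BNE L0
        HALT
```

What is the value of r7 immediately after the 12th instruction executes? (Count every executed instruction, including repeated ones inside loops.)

MOV r0, #8 → r0=8
MOV r1, #12 → r1=12
MOV r7, #0 → r7=0
ADD r0, r0, r7 → r0=8+0=8
ADD r7, r7, #1 → r7=0+1=1
CMP r7, #7  (cmp 1,7)
BNE L0: taken
ADD r0, r0, r7 → r0=8+1=9
ADD r7, r7, #1 → r7=1+1=2
CMP r7, #7  (cmp 2,7)
BNE L0: taken
ADD r0, r0, r7 → r0=9+2=11
After step 12: r7 = 2.

2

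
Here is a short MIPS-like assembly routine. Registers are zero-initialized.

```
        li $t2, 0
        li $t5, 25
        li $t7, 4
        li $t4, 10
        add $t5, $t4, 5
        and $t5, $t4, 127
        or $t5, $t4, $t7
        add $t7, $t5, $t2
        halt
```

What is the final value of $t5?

after li $t2, 0: $t2=0
after li $t5, 25: $t5=25
after li $t7, 4: $t7=4
after li $t4, 10: $t4=10
after add $t5, $t4, 5: $t5=10+5=15
after and $t5, $t4, 127: $t5=10&127=10
after or $t5, $t4, $t7: $t5=10|4=14
after add $t7, $t5, $t2: $t7=14+0=14
halt.

14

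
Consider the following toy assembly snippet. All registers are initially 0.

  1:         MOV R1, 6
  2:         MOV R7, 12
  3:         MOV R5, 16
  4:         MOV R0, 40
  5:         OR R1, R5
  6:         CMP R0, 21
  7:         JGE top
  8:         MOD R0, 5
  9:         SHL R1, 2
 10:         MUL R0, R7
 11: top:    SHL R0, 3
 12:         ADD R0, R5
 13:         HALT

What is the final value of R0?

after MOV R1, 6: R1=6
after MOV R7, 12: R7=12
after MOV R5, 16: R5=16
after MOV R0, 40: R0=40
after OR R1, R5: R1=6|16=22
CMP R0, 21  (cmp 40,21)
JGE top: taken
after SHL R0, 3: R0=40<<3=320
after ADD R0, R5: R0=320+16=336
halt.

336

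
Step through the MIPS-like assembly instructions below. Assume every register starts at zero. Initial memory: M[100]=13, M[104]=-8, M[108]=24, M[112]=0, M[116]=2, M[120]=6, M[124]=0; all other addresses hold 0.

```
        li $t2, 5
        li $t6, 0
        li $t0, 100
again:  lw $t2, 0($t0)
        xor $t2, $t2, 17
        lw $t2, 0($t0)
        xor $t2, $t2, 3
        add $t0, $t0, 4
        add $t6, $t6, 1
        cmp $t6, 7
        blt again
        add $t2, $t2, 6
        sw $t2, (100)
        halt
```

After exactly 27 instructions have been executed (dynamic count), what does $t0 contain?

after li $t2, 5: $t2=5
after li $t6, 0: $t6=0
after li $t0, 100: $t0=100
after lw $t2, 0($t0): $t2=M[100]=13
after xor $t2, $t2, 17: $t2=13^17=28
after lw $t2, 0($t0): $t2=M[100]=13
after xor $t2, $t2, 3: $t2=13^3=14
after add $t0, $t0, 4: $t0=100+4=104
after add $t6, $t6, 1: $t6=0+1=1
cmp $t6, 7  (cmp 1,7)
blt again: taken
after lw $t2, 0($t0): $t2=M[104]=-8
after xor $t2, $t2, 17: $t2=(-8)^17=-23
after lw $t2, 0($t0): $t2=M[104]=-8
after xor $t2, $t2, 3: $t2=(-8)^3=-5
after add $t0, $t0, 4: $t0=104+4=108
after add $t6, $t6, 1: $t6=1+1=2
cmp $t6, 7  (cmp 2,7)
blt again: taken
after lw $t2, 0($t0): $t2=M[108]=24
after xor $t2, $t2, 17: $t2=24^17=9
after lw $t2, 0($t0): $t2=M[108]=24
after xor $t2, $t2, 3: $t2=24^3=27
after add $t0, $t0, 4: $t0=108+4=112
after add $t6, $t6, 1: $t6=2+1=3
cmp $t6, 7  (cmp 3,7)
blt again: taken
After step 27: $t0 = 112.

112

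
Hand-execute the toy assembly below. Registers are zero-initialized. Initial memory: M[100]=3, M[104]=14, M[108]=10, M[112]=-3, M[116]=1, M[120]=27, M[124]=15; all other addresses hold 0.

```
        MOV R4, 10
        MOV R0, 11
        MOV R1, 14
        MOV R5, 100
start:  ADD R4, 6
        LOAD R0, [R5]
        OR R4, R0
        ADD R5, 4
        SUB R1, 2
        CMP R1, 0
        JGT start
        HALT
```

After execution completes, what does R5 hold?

after MOV R4, 10: R4=10
after MOV R0, 11: R0=11
after MOV R1, 14: R1=14
after MOV R5, 100: R5=100
after ADD R4, 6: R4=10+6=16
after LOAD R0, [R5]: R0=M[100]=3
after OR R4, R0: R4=16|3=19
after ADD R5, 4: R5=100+4=104
after SUB R1, 2: R1=14-2=12
CMP R1, 0  (cmp 12,0)
JGT start: taken
after ADD R4, 6: R4=19+6=25
after LOAD R0, [R5]: R0=M[104]=14
after OR R4, R0: R4=25|14=31
after ADD R5, 4: R5=104+4=108
after SUB R1, 2: R1=12-2=10
CMP R1, 0  (cmp 10,0)
JGT start: taken
after ADD R4, 6: R4=31+6=37
after LOAD R0, [R5]: R0=M[108]=10
after OR R4, R0: R4=37|10=47
after ADD R5, 4: R5=108+4=112
after SUB R1, 2: R1=10-2=8
CMP R1, 0  (cmp 8,0)
JGT start: taken
after ADD R4, 6: R4=47+6=53
after LOAD R0, [R5]: R0=M[112]=-3
after OR R4, R0: R4=53|(-3)=-3
after ADD R5, 4: R5=112+4=116
after SUB R1, 2: R1=8-2=6
CMP R1, 0  (cmp 6,0)
JGT start: taken
after ADD R4, 6: R4=(-3)+6=3
after LOAD R0, [R5]: R0=M[116]=1
after OR R4, R0: R4=3|1=3
after ADD R5, 4: R5=116+4=120
after SUB R1, 2: R1=6-2=4
CMP R1, 0  (cmp 4,0)
JGT start: taken
after ADD R4, 6: R4=3+6=9
after LOAD R0, [R5]: R0=M[120]=27
after OR R4, R0: R4=9|27=27
after ADD R5, 4: R5=120+4=124
after SUB R1, 2: R1=4-2=2
CMP R1, 0  (cmp 2,0)
JGT start: taken
after ADD R4, 6: R4=27+6=33
after LOAD R0, [R5]: R0=M[124]=15
after OR R4, R0: R4=33|15=47
after ADD R5, 4: R5=124+4=128
after SUB R1, 2: R1=2-2=0
CMP R1, 0  (cmp 0,0)
JGT start: not taken
halt.

128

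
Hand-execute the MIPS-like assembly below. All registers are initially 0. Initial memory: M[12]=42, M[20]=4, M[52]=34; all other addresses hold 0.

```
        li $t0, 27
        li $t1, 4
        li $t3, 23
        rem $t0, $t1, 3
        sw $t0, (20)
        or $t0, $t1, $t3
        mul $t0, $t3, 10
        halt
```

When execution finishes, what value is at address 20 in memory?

1

$t0=27
$t1=4
$t3=23
$t0=4%3=1
sw $t0, (20) → M[20]=1
$t0=4|23=23
$t0=23*10=230
halt.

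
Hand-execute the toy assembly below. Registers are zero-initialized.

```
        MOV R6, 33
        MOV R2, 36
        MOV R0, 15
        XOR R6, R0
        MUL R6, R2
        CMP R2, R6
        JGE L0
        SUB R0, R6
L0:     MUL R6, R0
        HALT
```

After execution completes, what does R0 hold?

-1641

after MOV R6, 33: R6=33
after MOV R2, 36: R2=36
after MOV R0, 15: R0=15
after XOR R6, R0: R6=33^15=46
after MUL R6, R2: R6=46*36=1656
CMP R2, R6  (cmp 36,1656)
JGE L0: not taken
after SUB R0, R6: R0=15-1656=-1641
after MUL R6, R0: R6=1656*(-1641)=-2717496
halt.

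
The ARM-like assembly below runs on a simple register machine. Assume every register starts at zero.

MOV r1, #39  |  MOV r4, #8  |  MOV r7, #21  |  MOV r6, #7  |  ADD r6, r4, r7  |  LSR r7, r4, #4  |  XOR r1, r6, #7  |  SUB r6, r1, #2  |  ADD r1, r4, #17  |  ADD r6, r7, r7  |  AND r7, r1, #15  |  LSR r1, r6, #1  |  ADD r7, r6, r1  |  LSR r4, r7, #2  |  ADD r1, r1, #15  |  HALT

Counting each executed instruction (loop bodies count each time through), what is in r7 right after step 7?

0

MOV r1, #39 → r1=39
MOV r4, #8 → r4=8
MOV r7, #21 → r7=21
MOV r6, #7 → r6=7
ADD r6, r4, r7 → r6=8+21=29
LSR r7, r4, #4 → r7=8>>4=0
XOR r1, r6, #7 → r1=29^7=26
After step 7: r7 = 0.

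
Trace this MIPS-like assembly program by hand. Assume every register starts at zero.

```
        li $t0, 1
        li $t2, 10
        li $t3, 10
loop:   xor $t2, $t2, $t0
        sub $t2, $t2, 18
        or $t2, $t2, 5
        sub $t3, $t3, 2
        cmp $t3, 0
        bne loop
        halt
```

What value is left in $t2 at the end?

$t0=1
$t2=10
$t3=10
$t2=10^1=11
$t2=11-18=-7
$t2=(-7)|5=-3
$t3=10-2=8
cmp $t3, 0  (cmp 8,0)
bne loop: taken
$t2=(-3)^1=-4
$t2=(-4)-18=-22
$t2=(-22)|5=-17
$t3=8-2=6
cmp $t3, 0  (cmp 6,0)
bne loop: taken
$t2=(-17)^1=-18
$t2=(-18)-18=-36
$t2=(-36)|5=-35
$t3=6-2=4
cmp $t3, 0  (cmp 4,0)
bne loop: taken
$t2=(-35)^1=-36
$t2=(-36)-18=-54
$t2=(-54)|5=-49
$t3=4-2=2
cmp $t3, 0  (cmp 2,0)
bne loop: taken
$t2=(-49)^1=-50
$t2=(-50)-18=-68
$t2=(-68)|5=-67
$t3=2-2=0
cmp $t3, 0  (cmp 0,0)
bne loop: not taken
halt.

-67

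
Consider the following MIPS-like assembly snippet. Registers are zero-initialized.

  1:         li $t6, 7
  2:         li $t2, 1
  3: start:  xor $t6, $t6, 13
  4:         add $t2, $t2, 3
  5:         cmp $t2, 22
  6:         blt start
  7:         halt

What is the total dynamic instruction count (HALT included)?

31

$t6=7
$t2=1
$t6=7^13=10
$t2=1+3=4
cmp $t2, 22  (cmp 4,22)
blt start: taken
$t6=10^13=7
$t2=4+3=7
cmp $t2, 22  (cmp 7,22)
blt start: taken
$t6=7^13=10
$t2=7+3=10
cmp $t2, 22  (cmp 10,22)
blt start: taken
$t6=10^13=7
$t2=10+3=13
cmp $t2, 22  (cmp 13,22)
blt start: taken
$t6=7^13=10
$t2=13+3=16
cmp $t2, 22  (cmp 16,22)
blt start: taken
$t6=10^13=7
$t2=16+3=19
cmp $t2, 22  (cmp 19,22)
blt start: taken
$t6=7^13=10
$t2=19+3=22
cmp $t2, 22  (cmp 22,22)
blt start: not taken
halt.
Total executed instructions: 31.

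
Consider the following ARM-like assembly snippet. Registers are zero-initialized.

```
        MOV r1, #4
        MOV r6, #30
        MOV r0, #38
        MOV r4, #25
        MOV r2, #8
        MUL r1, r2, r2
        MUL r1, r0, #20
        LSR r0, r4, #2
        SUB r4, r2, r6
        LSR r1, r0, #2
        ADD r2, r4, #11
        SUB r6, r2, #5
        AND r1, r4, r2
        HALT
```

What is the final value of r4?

r1=4
r6=30
r0=38
r4=25
r2=8
r1=8*8=64
r1=38*20=760
r0=25>>2=6
r4=8-30=-22
r1=6>>2=1
r2=(-22)+11=-11
r6=(-11)-5=-16
r1=(-22)&(-11)=-32
halt.

-22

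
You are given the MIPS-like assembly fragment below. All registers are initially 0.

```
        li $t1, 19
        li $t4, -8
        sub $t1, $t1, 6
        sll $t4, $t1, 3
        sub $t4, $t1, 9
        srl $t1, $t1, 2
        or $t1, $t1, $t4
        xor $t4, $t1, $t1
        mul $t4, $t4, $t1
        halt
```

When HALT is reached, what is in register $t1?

7

after li $t1, 19: $t1=19
after li $t4, -8: $t4=-8
after sub $t1, $t1, 6: $t1=19-6=13
after sll $t4, $t1, 3: $t4=13<<3=104
after sub $t4, $t1, 9: $t4=13-9=4
after srl $t1, $t1, 2: $t1=13>>2=3
after or $t1, $t1, $t4: $t1=3|4=7
after xor $t4, $t1, $t1: $t4=7^7=0
after mul $t4, $t4, $t1: $t4=0*7=0
halt.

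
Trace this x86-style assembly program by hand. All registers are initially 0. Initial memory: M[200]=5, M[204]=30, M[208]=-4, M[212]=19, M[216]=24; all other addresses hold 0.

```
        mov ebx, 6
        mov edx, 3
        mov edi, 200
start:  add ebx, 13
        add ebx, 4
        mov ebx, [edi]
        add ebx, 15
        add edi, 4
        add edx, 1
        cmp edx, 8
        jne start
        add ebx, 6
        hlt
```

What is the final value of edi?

after mov ebx, 6: ebx=6
after mov edx, 3: edx=3
after mov edi, 200: edi=200
after add ebx, 13: ebx=6+13=19
after add ebx, 4: ebx=19+4=23
after mov ebx, [edi]: ebx=M[200]=5
after add ebx, 15: ebx=5+15=20
after add edi, 4: edi=200+4=204
after add edx, 1: edx=3+1=4
cmp edx, 8  (cmp 4,8)
jne start: taken
after add ebx, 13: ebx=20+13=33
after add ebx, 4: ebx=33+4=37
after mov ebx, [edi]: ebx=M[204]=30
after add ebx, 15: ebx=30+15=45
after add edi, 4: edi=204+4=208
after add edx, 1: edx=4+1=5
cmp edx, 8  (cmp 5,8)
jne start: taken
after add ebx, 13: ebx=45+13=58
after add ebx, 4: ebx=58+4=62
after mov ebx, [edi]: ebx=M[208]=-4
after add ebx, 15: ebx=(-4)+15=11
after add edi, 4: edi=208+4=212
after add edx, 1: edx=5+1=6
cmp edx, 8  (cmp 6,8)
jne start: taken
after add ebx, 13: ebx=11+13=24
after add ebx, 4: ebx=24+4=28
after mov ebx, [edi]: ebx=M[212]=19
after add ebx, 15: ebx=19+15=34
after add edi, 4: edi=212+4=216
after add edx, 1: edx=6+1=7
cmp edx, 8  (cmp 7,8)
jne start: taken
after add ebx, 13: ebx=34+13=47
after add ebx, 4: ebx=47+4=51
after mov ebx, [edi]: ebx=M[216]=24
after add ebx, 15: ebx=24+15=39
after add edi, 4: edi=216+4=220
after add edx, 1: edx=7+1=8
cmp edx, 8  (cmp 8,8)
jne start: not taken
after add ebx, 6: ebx=39+6=45
halt.

220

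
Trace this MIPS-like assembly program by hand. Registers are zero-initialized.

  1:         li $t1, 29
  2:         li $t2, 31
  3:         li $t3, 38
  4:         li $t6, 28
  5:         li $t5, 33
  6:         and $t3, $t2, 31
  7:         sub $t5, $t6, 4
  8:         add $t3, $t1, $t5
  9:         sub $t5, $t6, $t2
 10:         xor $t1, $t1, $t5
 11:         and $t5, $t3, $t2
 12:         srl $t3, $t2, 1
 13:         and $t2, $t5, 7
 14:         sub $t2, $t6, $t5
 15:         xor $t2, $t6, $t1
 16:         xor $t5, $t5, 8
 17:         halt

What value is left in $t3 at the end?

15

$t1=29
$t2=31
$t3=38
$t6=28
$t5=33
$t3=31&31=31
$t5=28-4=24
$t3=29+24=53
$t5=28-31=-3
$t1=29^(-3)=-32
$t5=53&31=21
$t3=31>>1=15
$t2=21&7=5
$t2=28-21=7
$t2=28^(-32)=-4
$t5=21^8=29
halt.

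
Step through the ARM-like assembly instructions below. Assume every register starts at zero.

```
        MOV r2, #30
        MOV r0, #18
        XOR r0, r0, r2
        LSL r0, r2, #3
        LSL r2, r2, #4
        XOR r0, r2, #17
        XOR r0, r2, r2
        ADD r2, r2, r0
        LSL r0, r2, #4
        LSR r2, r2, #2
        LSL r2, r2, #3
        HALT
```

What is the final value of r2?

960

MOV r2, #30 → r2=30
MOV r0, #18 → r0=18
XOR r0, r0, r2 → r0=18^30=12
LSL r0, r2, #3 → r0=30<<3=240
LSL r2, r2, #4 → r2=30<<4=480
XOR r0, r2, #17 → r0=480^17=497
XOR r0, r2, r2 → r0=480^480=0
ADD r2, r2, r0 → r2=480+0=480
LSL r0, r2, #4 → r0=480<<4=7680
LSR r2, r2, #2 → r2=480>>2=120
LSL r2, r2, #3 → r2=120<<3=960
halt.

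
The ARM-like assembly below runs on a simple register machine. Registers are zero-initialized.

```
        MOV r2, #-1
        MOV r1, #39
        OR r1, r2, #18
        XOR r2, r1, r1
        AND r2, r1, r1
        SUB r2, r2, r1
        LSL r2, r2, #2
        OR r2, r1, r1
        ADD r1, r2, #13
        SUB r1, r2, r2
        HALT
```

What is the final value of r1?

r2=-1
r1=39
r1=(-1)|18=-1
r2=(-1)^(-1)=0
r2=(-1)&(-1)=-1
r2=(-1)-(-1)=0
r2=0<<2=0
r2=(-1)|(-1)=-1
r1=(-1)+13=12
r1=(-1)-(-1)=0
halt.

0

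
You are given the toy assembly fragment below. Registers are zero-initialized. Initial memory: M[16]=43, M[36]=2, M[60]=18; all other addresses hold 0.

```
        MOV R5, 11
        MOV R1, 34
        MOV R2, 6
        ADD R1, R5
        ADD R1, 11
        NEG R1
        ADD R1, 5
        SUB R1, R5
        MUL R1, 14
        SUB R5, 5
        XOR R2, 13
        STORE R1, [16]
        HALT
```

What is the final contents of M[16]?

after MOV R5, 11: R5=11
after MOV R1, 34: R1=34
after MOV R2, 6: R2=6
after ADD R1, R5: R1=34+11=45
after ADD R1, 11: R1=45+11=56
after NEG R1: R1=-(56)=-56
after ADD R1, 5: R1=(-56)+5=-51
after SUB R1, R5: R1=(-51)-11=-62
after MUL R1, 14: R1=(-62)*14=-868
after SUB R5, 5: R5=11-5=6
after XOR R2, 13: R2=6^13=11
STORE R1, [16] → M[16]=-868
halt.

-868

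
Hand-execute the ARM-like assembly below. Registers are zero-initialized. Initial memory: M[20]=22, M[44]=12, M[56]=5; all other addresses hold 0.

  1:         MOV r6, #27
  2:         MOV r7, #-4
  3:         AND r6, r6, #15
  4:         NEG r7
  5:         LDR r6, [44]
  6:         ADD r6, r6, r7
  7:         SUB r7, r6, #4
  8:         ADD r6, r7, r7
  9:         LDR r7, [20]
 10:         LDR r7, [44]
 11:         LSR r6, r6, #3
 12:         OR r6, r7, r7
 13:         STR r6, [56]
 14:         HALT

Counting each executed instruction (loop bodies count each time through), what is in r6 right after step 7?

MOV r6, #27 → r6=27
MOV r7, #-4 → r7=-4
AND r6, r6, #15 → r6=27&15=11
NEG r7 → r7=-(-4)=4
LDR r6, [44] → r6=M[44]=12
ADD r6, r6, r7 → r6=12+4=16
SUB r7, r6, #4 → r7=16-4=12
After step 7: r6 = 16.

16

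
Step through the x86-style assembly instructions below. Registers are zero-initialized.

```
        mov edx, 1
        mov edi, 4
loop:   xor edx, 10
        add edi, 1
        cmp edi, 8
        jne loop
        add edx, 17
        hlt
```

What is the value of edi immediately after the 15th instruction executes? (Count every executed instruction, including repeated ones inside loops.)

edx=1
edi=4
edx=1^10=11
edi=4+1=5
cmp edi, 8  (cmp 5,8)
jne loop: taken
edx=11^10=1
edi=5+1=6
cmp edi, 8  (cmp 6,8)
jne loop: taken
edx=1^10=11
edi=6+1=7
cmp edi, 8  (cmp 7,8)
jne loop: taken
edx=11^10=1
After step 15: edi = 7.

7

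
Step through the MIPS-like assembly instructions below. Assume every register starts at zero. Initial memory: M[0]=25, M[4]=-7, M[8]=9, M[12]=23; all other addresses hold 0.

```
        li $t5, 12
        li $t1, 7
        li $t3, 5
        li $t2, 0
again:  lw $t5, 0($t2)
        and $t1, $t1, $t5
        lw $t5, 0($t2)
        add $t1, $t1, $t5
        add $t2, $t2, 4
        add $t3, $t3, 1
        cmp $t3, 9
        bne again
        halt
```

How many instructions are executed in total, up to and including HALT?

37

after li $t5, 12: $t5=12
after li $t1, 7: $t1=7
after li $t3, 5: $t3=5
after li $t2, 0: $t2=0
after lw $t5, 0($t2): $t5=M[0]=25
after and $t1, $t1, $t5: $t1=7&25=1
after lw $t5, 0($t2): $t5=M[0]=25
after add $t1, $t1, $t5: $t1=1+25=26
after add $t2, $t2, 4: $t2=0+4=4
after add $t3, $t3, 1: $t3=5+1=6
cmp $t3, 9  (cmp 6,9)
bne again: taken
after lw $t5, 0($t2): $t5=M[4]=-7
after and $t1, $t1, $t5: $t1=26&(-7)=24
after lw $t5, 0($t2): $t5=M[4]=-7
after add $t1, $t1, $t5: $t1=24+(-7)=17
after add $t2, $t2, 4: $t2=4+4=8
after add $t3, $t3, 1: $t3=6+1=7
cmp $t3, 9  (cmp 7,9)
bne again: taken
after lw $t5, 0($t2): $t5=M[8]=9
after and $t1, $t1, $t5: $t1=17&9=1
after lw $t5, 0($t2): $t5=M[8]=9
after add $t1, $t1, $t5: $t1=1+9=10
after add $t2, $t2, 4: $t2=8+4=12
after add $t3, $t3, 1: $t3=7+1=8
cmp $t3, 9  (cmp 8,9)
bne again: taken
after lw $t5, 0($t2): $t5=M[12]=23
after and $t1, $t1, $t5: $t1=10&23=2
after lw $t5, 0($t2): $t5=M[12]=23
after add $t1, $t1, $t5: $t1=2+23=25
after add $t2, $t2, 4: $t2=12+4=16
after add $t3, $t3, 1: $t3=8+1=9
cmp $t3, 9  (cmp 9,9)
bne again: not taken
halt.
Total executed instructions: 37.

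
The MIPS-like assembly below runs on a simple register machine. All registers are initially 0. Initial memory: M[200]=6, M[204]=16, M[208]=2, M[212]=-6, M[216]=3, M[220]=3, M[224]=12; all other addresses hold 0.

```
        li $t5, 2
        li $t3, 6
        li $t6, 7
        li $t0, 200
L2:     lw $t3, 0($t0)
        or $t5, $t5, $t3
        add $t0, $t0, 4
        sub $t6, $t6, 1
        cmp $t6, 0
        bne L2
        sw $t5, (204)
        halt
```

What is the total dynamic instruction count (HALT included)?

li $t5, 2 → $t5=2
li $t3, 6 → $t3=6
li $t6, 7 → $t6=7
li $t0, 200 → $t0=200
lw $t3, 0($t0) → $t3=M[200]=6
or $t5, $t5, $t3 → $t5=2|6=6
add $t0, $t0, 4 → $t0=200+4=204
sub $t6, $t6, 1 → $t6=7-1=6
cmp $t6, 0  (cmp 6,0)
bne L2: taken
lw $t3, 0($t0) → $t3=M[204]=16
or $t5, $t5, $t3 → $t5=6|16=22
add $t0, $t0, 4 → $t0=204+4=208
sub $t6, $t6, 1 → $t6=6-1=5
cmp $t6, 0  (cmp 5,0)
bne L2: taken
lw $t3, 0($t0) → $t3=M[208]=2
or $t5, $t5, $t3 → $t5=22|2=22
add $t0, $t0, 4 → $t0=208+4=212
sub $t6, $t6, 1 → $t6=5-1=4
cmp $t6, 0  (cmp 4,0)
bne L2: taken
lw $t3, 0($t0) → $t3=M[212]=-6
or $t5, $t5, $t3 → $t5=22|(-6)=-2
add $t0, $t0, 4 → $t0=212+4=216
sub $t6, $t6, 1 → $t6=4-1=3
cmp $t6, 0  (cmp 3,0)
bne L2: taken
lw $t3, 0($t0) → $t3=M[216]=3
or $t5, $t5, $t3 → $t5=(-2)|3=-1
add $t0, $t0, 4 → $t0=216+4=220
sub $t6, $t6, 1 → $t6=3-1=2
cmp $t6, 0  (cmp 2,0)
bne L2: taken
lw $t3, 0($t0) → $t3=M[220]=3
or $t5, $t5, $t3 → $t5=(-1)|3=-1
add $t0, $t0, 4 → $t0=220+4=224
sub $t6, $t6, 1 → $t6=2-1=1
cmp $t6, 0  (cmp 1,0)
bne L2: taken
lw $t3, 0($t0) → $t3=M[224]=12
or $t5, $t5, $t3 → $t5=(-1)|12=-1
add $t0, $t0, 4 → $t0=224+4=228
sub $t6, $t6, 1 → $t6=1-1=0
cmp $t6, 0  (cmp 0,0)
bne L2: not taken
sw $t5, (204) → M[204]=-1
halt.
Total executed instructions: 48.

48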